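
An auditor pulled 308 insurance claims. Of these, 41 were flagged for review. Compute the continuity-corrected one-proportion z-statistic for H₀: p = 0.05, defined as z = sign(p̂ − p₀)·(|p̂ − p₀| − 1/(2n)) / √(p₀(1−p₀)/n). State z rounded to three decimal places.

p̂ = 41/308 = 0.13312. p̂ − p₀ = 0.083117.
1/(2n) = 0.001623.
Corrected numerator: |0.083117| − 0.001623 = 0.081494.
SE₀ = √(0.05·0.95/308) = 0.012419.
z = (+)0.081494/0.012419 = 6.562.

z = 6.562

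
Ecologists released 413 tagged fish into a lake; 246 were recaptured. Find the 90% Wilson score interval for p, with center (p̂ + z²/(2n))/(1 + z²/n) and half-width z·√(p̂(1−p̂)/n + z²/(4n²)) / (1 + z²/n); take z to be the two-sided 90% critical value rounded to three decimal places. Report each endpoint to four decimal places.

(0.5554, 0.6346)

Here p̂ = 246/413 = 0.59564 and z = 1.645 (z² = 2.706025).
1 + z²/n = 1.006552.
Adjusted center: (0.59564 + z²/(2n))/1.006552 = 0.59502.
Radicand: p̂(1−p̂)/n + z²/(4n²) = 0.000583178 + 0.000003966 = 0.000587144.
Half-width = z·√(radicand)/denom = 1.645·0.024231/1.006552 = 0.03960.
Interval: 0.59502 ± 0.03960 → (0.5554, 0.6346).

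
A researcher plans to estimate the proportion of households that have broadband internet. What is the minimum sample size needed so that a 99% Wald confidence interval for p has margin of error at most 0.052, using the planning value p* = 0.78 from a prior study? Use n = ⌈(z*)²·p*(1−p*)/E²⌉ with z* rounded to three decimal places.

The 99% critical value is z* = 2.576.
p*(1−p*) = 0.1716.
(z*)²·p*(1−p*)/E² = 6.635776·0.1716/0.002704 = 421.117.
⌈421.117⌉ = 422.

n = 422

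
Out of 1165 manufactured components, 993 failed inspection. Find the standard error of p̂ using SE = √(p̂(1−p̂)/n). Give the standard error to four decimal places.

SE = 0.0104

With x = 993 successes in n = 1165, p̂ = 0.85236.
p̂(1−p̂) = 0.125842.
SE = √(0.125842/1165) = 0.0104.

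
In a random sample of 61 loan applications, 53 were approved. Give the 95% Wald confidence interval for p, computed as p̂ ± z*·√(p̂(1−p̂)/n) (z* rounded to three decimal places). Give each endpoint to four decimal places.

The sample proportion is 53/61 = 0.86885.
SE = √(p̂(1−p̂)/n) = √(0.113948/61) = 0.043220.
z* = 1.960 at the 95% level.
Margin of error: 1.960 × 0.043220 = 0.08471.
So the interval runs from 0.7841 to 0.9536.

(0.7841, 0.9536)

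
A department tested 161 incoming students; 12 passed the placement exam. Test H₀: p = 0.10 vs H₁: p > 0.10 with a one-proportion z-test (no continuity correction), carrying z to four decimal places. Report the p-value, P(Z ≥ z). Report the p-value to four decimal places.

p̂ = 12/161 = 0.07453.
Under H₀, SE = √(p₀(1−p₀)/n) = √(0.10·0.90/161) = √0.000559006 = 0.023643.
Test statistic (full precision, shown to 4 dp): z = (12/161 − 0.10)/SE₀ ≈ -1.0771.
p-value = P(Z ≥ z) with z = -1.0771 → 0.8593.

p-value = 0.8593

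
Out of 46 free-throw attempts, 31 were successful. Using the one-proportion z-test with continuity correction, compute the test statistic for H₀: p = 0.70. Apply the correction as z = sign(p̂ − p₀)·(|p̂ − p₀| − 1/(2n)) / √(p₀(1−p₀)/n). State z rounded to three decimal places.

z = -0.225

p̂ = 31/46 = 0.67391. p̂ − p₀ = -0.026087.
Continuity correction 1/(2n) = 1/92 = 0.010870.
Corrected numerator: |-0.026087| − 0.010870 = 0.015217.
Under H₀, SE = √(p₀(1−p₀)/n) = √(0.70·0.30/46) = √0.004565217 = 0.067566.
z = −0.015217/0.067566 = -0.225.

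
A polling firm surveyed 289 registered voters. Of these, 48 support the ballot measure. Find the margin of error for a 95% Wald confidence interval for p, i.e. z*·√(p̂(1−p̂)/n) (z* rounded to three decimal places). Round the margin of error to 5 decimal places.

The sample proportion is 48/289 = 0.16609.
Standard error of p̂: √(0.138504/289) = √0.000479253 = 0.021892.
z* = 1.960 at the 95% level.
ME = 1.960·0.021892 = 0.04291.

ME = 0.04291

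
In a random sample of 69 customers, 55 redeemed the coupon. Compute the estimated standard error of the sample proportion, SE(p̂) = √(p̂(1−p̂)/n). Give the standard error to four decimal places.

SE = 0.0484

The sample proportion is 55/69 = 0.79710.
p̂(1−p̂) = 0.161732.
SE = √(0.161732/69) = √0.002343942 = 0.0484.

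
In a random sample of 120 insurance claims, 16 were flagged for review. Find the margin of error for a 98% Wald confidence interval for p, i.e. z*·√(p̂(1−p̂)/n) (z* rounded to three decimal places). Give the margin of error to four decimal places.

Sample proportion p̂ = 16/120 = 0.13333.
Standard error of p̂: √(0.115556/120) = √0.000962963 = 0.031032.
z* = 2.326 at the 98% level.
ME = 2.326·0.031032 = 0.0722.

ME = 0.0722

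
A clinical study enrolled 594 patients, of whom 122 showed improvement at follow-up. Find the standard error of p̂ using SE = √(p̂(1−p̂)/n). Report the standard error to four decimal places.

Sample proportion p̂ = 122/594 = 0.20539.
p̂(1−p̂) = 0.20539·0.79461 = 0.163205.
SE = √(0.163205/594) = √0.000274756 = 0.0166.

SE = 0.0166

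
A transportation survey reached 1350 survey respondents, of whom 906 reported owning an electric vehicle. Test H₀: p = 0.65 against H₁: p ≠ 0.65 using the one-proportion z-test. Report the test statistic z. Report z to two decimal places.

z = 1.63

p̂ = 906/1350 = 0.67111.
SE₀ = √(0.65·0.35/1350) = 0.012981.
Test statistic: z = 0.02111/0.012981 = 1.63.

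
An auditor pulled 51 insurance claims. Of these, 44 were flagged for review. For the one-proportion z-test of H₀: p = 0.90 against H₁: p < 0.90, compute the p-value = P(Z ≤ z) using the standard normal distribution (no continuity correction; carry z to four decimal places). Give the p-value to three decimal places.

p-value = 0.188

With x = 44 successes in n = 51, p̂ = 0.86275.
Under H₀, SE = √(p₀(1−p₀)/n) = √(0.90·0.10/51) = √0.001764706 = 0.042008.
Test statistic (full precision, shown to 4 dp): z = (44/51 − 0.90)/SE₀ ≈ -0.8868.
From the standard normal, P(Z ≤ z) = 0.188.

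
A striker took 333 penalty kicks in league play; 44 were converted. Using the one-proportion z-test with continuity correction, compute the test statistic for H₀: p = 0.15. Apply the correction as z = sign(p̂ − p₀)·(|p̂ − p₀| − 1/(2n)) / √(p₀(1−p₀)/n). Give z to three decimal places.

z = -0.836

p̂ = 44/333 = 0.13213. p̂ − p₀ = -0.017868.
Continuity correction 1/(2n) = 1/666 = 0.001502.
Corrected numerator: |-0.017868| − 0.001502 = 0.016366.
SE₀ = √(0.15·0.85/333) = 0.019567.
z = −0.016366/0.019567 = -0.836.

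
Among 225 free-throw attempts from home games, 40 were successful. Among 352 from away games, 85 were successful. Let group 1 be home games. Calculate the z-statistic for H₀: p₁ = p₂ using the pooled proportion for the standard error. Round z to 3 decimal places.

Sample proportions: p̂₁ = 40/225 = 0.17778 and p̂₂ = 85/352 = 0.24148.
Pooled p̂ = (40+85)/(225+352) = 125/577 = 0.21664.
Pooled SE = √[0.1697059·0.00728535] ≈ 0.035162.
z = -0.06370/0.035162 = -1.812.

z = -1.812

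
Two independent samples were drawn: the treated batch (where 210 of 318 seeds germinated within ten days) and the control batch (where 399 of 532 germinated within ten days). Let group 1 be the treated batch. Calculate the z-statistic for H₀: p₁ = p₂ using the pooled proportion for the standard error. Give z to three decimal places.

Sample proportions: p̂₁ = 210/318 = 0.66038 and p̂₂ = 399/532 = 0.75000.
Pooled p̂ = (210+399)/(318+532) = 609/850 = 0.71647.
SE = √[p̂(1−p̂)(1/n₁+1/n₂)] = √[0.71647·0.28353·(1/318+1/532)] ≈ 0.031948.
z = -0.08962/0.031948 = -2.805.

z = -2.805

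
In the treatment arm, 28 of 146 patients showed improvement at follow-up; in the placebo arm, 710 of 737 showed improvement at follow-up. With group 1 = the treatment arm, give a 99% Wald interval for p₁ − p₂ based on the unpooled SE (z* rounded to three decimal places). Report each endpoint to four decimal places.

p̂₁ = 0.19178, p̂₂ = 0.96336, so the observed difference is -0.77158.
SE = √(0.001061650 + 0.000047887) = √0.001109537 = 0.033310.
The 99% critical value is z* = 2.576. Margin = 2.576·0.033310 = 0.08581.
So the interval runs from -0.8574 to -0.6858.

(-0.8574, -0.6858)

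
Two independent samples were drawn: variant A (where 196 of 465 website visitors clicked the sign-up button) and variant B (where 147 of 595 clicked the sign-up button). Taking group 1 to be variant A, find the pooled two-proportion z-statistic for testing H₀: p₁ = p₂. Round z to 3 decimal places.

Sample proportions: p̂₁ = 196/465 = 0.42151 and p̂₂ = 147/595 = 0.24706.
Pooled p̂ = (196+147)/(465+595) = 343/1060 = 0.32358.
Pooled SE = √[0.2188777·0.00383121] ≈ 0.028958.
z = (p̂₁ − p̂₂)/SE = (0.42151 − 0.24706)/0.028958 = 0.17445/0.028958 = 6.024.

z = 6.024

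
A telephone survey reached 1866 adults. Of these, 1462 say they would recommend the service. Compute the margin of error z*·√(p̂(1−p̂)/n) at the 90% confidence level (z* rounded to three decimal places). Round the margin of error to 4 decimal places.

ME = 0.0157

Sample proportion p̂ = 1462/1866 = 0.78349.
SE = √(p̂(1−p̂)/n) = √(0.169631/1866) = 0.009534.
For 90% confidence, z* = 1.645.
So ME = 0.0157.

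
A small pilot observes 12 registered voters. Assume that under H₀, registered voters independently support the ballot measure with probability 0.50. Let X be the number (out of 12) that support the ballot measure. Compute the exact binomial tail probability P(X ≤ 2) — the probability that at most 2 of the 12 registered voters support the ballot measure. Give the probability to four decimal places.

P = 0.0193

X is binomial with n = 12 and p = 0.50.
P(X ≤ 2) = C(12,0)·0.50^0·0.50^12 + C(12,1)·0.50^1·0.50^11 + C(12,2)·0.50^2·0.50^10.
= 0.000244 + 0.002930 + 0.016113 = 0.0193.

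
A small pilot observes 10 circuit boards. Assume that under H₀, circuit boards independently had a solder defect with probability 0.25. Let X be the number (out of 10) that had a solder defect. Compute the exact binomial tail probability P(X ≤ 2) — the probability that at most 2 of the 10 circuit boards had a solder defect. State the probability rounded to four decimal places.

P = 0.5256

X ~ Binomial(n=10, p=0.25).
P(X ≤ 2) = C(10,0)·0.25^0·0.75^10 + C(10,1)·0.25^1·0.75^9 + C(10,2)·0.25^2·0.75^8.
= 0.056314 + 0.187712 + 0.281568 = 0.5256.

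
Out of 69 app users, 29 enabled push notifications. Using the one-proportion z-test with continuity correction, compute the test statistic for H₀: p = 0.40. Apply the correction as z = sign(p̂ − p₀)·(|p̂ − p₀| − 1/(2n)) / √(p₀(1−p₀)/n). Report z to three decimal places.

p̂ = 29/69 = 0.42029. p̂ − p₀ = 0.020290.
1/(2n) = 0.007246.
Corrected numerator: |0.020290| − 0.007246 = 0.013044.
SE₀ = √(0.40·0.60/69) = 0.058977.
z = (+)0.013044/0.058977 = 0.221.

z = 0.221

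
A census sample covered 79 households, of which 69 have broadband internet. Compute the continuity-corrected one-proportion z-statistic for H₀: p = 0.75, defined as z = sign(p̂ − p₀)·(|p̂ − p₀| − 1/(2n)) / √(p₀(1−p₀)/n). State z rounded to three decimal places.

Sample proportion p̂ = 69/79 = 0.87342. p̂ − p₀ = 0.123418.
1/(2n) = 0.006329.
Corrected numerator: |0.123418| − 0.006329 = 0.117089.
Under H₀, SE = √(p₀(1−p₀)/n) = √(0.75·0.25/79) = √0.002373418 = 0.048718.
z = +0.117089/0.048718 = 2.403.

z = 2.403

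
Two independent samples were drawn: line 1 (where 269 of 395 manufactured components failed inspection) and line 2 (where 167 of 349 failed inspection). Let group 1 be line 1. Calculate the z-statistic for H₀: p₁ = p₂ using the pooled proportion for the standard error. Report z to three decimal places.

p̂₁ = 269/395 = 0.68101, p̂₂ = 167/349 = 0.47851.
Pooled p̂ = (269+167)/(395+349) = 436/744 = 0.58602.
Pooled SE = √[0.2426003·0.00539698] ≈ 0.036184.
z = (p̂₁ − p̂₂)/SE = (0.68101 − 0.47851)/0.036184 = 0.20250/0.036184 = 5.596.

z = 5.596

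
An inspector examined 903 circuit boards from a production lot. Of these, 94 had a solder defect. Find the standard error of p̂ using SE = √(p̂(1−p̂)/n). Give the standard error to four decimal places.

p̂ = 94/903 = 0.10410.
p̂(1−p̂) = 0.093263.
SE = √(0.093263/903) = 0.0102.

SE = 0.0102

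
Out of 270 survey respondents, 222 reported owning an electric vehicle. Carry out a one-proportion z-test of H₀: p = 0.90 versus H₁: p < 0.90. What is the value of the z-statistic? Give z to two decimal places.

Sample proportion p̂ = 222/270 = 0.82222.
Null standard error: √(0.90·0.10/270) = √0.000333333 = 0.018257.
z = (0.82222 − 0.90)/0.018257 = -0.07778/0.018257 = -4.26.

z = -4.26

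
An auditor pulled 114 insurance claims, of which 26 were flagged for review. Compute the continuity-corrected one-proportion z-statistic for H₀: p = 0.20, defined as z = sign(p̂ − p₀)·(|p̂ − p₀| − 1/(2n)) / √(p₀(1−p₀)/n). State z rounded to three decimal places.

z = 0.632

The sample proportion is 26/114 = 0.22807. p̂ − p₀ = 0.028070.
1/(2n) = 0.004386.
Corrected numerator: |0.028070| − 0.004386 = 0.023684.
Under H₀, SE = √(p₀(1−p₀)/n) = √(0.20·0.80/114) = √0.001403509 = 0.037463.
z = +0.023684/0.037463 = 0.632.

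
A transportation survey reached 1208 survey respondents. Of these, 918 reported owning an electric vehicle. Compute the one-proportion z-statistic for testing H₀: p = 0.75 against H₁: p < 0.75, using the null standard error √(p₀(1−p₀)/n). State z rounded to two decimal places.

z = 0.80

The sample proportion is 918/1208 = 0.75993.
SE₀ = √(0.75·0.25/1208) = 0.012459.
z = (0.75993 − 0.75)/0.012459 = 0.00993/0.012459 = 0.80.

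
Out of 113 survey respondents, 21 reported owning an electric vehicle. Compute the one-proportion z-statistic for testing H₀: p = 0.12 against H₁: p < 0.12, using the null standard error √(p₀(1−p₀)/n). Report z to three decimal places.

z = 2.154

The sample proportion is 21/113 = 0.18584.
Under H₀, SE = √(p₀(1−p₀)/n) = √(0.12·0.88/113) = √0.000934513 = 0.030570.
z = (0.18584 − 0.12)/0.030570 = 0.06584/0.030570 = 2.154.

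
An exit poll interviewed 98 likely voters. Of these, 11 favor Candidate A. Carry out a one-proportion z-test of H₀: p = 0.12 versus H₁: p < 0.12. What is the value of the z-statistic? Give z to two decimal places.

The sample proportion is 11/98 = 0.11224.
Under H₀, SE = √(p₀(1−p₀)/n) = √(0.12·0.88/98) = √0.001077551 = 0.032826.
z = (0.11224 − 0.12)/0.032826 = -0.00776/0.032826 = -0.24.

z = -0.24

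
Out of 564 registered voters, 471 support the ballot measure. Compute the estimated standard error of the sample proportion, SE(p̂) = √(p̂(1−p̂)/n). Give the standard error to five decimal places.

The sample proportion is 471/564 = 0.83511.
p̂(1−p̂) = 0.83511·0.16489 = 0.137701.
SE = √(0.137701/564) = √0.000244151 = 0.01563.

SE = 0.01563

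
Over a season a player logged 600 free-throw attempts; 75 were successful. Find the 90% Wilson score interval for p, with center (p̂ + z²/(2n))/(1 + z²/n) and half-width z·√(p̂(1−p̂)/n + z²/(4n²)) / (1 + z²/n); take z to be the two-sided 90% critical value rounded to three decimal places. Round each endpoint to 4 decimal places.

(0.1045, 0.1489)

p̂ = 75/600 = 0.12500; z = 1.645, so z² = 2.706025.
Denominator 1 + z²/n = 1 + 2.706025/600 = 1.004510.
Adjusted center: (0.12500 + z²/(2n))/1.004510 = 0.12668.
Radicand: p̂(1−p̂)/n + z²/(4n²) = 0.000182292 + 0.000001879 = 0.000184171.
Half-width = 1.645·√0.000184171/1.004510 = 0.02222.
So the interval runs from 0.1045 to 0.1489.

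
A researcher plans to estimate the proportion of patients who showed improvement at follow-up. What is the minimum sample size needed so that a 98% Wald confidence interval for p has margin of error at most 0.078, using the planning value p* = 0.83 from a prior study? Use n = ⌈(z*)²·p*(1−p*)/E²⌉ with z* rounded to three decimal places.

n = 126

For 98% confidence, z* = 2.326.
p*(1−p*) = 0.83·0.17 = 0.1411.
(z*)²·p*(1−p*)/E² = 5.410276·0.1411/0.006084 = 125.475.
⌈125.475⌉ = 126.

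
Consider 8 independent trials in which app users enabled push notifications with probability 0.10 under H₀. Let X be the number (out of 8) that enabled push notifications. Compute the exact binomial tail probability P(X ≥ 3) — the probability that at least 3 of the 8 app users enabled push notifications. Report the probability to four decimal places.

P = 0.0381

X is binomial with n = 8 and p = 0.10.
P(X ≥ 3) = Σ_{j=3}^{8} C(8,j)·0.10^j·0.90^{8−j}.
= 0.033067 + 0.004593 + 0.000408 + 0.000023 + 0.000001 + 0.000000 = 0.0381.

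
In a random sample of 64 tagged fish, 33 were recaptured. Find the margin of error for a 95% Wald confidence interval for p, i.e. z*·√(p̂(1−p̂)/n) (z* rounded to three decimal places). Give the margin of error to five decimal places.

ME = 0.12244

The sample proportion is 33/64 = 0.51562.
SE = √(p̂(1−p̂)/n) = √(0.249756/64) = 0.062469.
The 95% critical value is z* = 1.960.
ME = 1.960·0.062469 = 0.12244.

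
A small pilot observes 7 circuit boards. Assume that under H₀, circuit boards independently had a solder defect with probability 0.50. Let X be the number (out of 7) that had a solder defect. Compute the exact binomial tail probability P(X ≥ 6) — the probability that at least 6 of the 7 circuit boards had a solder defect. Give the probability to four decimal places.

P = 0.0625

X ~ Binomial(n=7, p=0.50).
P(X ≥ 6) = C(7,6)·0.50^6·0.50^1 + C(7,7)·0.50^7·0.50^0.
= 0.054688 + 0.007812 = 0.0625.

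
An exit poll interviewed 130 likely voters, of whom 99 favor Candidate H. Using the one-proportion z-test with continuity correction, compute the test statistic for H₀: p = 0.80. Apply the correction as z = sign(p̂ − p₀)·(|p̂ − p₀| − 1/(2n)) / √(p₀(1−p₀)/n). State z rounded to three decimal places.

z = -0.987

Sample proportion p̂ = 99/130 = 0.76154. p̂ − p₀ = -0.038462.
Continuity correction 1/(2n) = 1/260 = 0.003846.
Corrected numerator: |-0.038462| − 0.003846 = 0.034616.
SE₀ = √(0.80·0.20/130) = 0.035082.
z = (−)0.034616/0.035082 = -0.987.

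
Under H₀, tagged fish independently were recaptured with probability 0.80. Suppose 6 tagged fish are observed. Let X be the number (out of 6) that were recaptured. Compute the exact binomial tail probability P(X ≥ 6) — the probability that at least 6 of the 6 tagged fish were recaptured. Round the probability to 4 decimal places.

P = 0.2621

X is binomial with n = 6 and p = 0.80.
P(X ≥ 6) = C(6,6)·0.80^6·0.20^0.
= 0.262144 = 0.2621.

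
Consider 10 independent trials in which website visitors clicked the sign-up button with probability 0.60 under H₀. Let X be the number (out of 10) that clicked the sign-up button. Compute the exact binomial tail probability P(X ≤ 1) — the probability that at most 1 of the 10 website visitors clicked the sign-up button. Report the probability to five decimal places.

X is binomial with n = 10 and p = 0.60.
P(X ≤ 1) = C(10,0)·0.60^0·0.40^10 + C(10,1)·0.60^1·0.40^9.
= 0.000105 + 0.001573 = 0.00168.

P = 0.00168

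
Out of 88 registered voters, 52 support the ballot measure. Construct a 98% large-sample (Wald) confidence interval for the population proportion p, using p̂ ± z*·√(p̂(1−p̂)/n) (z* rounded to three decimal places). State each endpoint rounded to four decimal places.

(0.4690, 0.7128)

The sample proportion is 52/88 = 0.59091.
SE(p̂) = √(0.59091·0.40909/88) = 0.052412.
For 98% confidence, z* = 2.326.
Margin of error: 2.326 × 0.052412 = 0.12191.
So the interval runs from 0.4690 to 0.7128.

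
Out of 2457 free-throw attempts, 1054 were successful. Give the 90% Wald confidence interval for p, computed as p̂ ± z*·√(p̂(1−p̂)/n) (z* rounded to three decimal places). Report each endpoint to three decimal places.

(0.413, 0.445)

p̂ = 1054/2457 = 0.42898.
Standard error of p̂: √(0.244956/2457) = √0.000099697 = 0.009985.
z* = 1.645 at the 90% level.
Margin of error: 1.645 × 0.009985 = 0.01643.
So the interval runs from 0.413 to 0.445.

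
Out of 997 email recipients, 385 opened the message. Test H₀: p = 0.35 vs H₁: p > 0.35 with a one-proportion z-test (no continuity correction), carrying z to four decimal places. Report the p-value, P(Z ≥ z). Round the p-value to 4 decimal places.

p̂ = 385/997 = 0.38616.
Null standard error: √(0.35·0.65/997) = √0.000228185 = 0.015106.
z = (p̂ − p₀)/SE = (385/997 − 0.35)/0.015106 ≈ 2.3937.
From the standard normal, P(Z ≥ z) = 0.0083.

p-value = 0.0083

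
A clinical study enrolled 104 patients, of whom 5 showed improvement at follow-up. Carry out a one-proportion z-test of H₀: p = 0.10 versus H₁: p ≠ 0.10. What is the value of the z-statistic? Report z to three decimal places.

Sample proportion p̂ = 5/104 = 0.04808.
SE₀ = √(0.10·0.90/104) = 0.029417.
z = (p̂ − p₀)/SE = (0.04808 − 0.10)/0.029417 = -1.765.

z = -1.765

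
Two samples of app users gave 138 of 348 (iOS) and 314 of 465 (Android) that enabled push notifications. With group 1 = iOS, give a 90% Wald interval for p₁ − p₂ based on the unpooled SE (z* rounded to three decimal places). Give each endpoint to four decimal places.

p̂₁ = 138/348 = 0.39655, p̂₂ = 314/465 = 0.67527; p̂₁ − p̂₂ = -0.27872.
Unpooled SE = √(p̂₁(1−p̂₁)/n₁ + p̂₂(1−p̂₂)/n₂) = √(0.000687639 + 0.000471572) = 0.034047.
z* = 1.645 at the 90% level. Margin of error = 0.05601.
So the interval runs from -0.3347 to -0.2227.

(-0.3347, -0.2227)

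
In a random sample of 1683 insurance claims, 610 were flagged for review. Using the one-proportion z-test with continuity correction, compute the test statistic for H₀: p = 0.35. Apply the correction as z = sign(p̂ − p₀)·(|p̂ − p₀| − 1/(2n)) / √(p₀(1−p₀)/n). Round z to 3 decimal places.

z = 1.045

The sample proportion is 610/1683 = 0.36245. p̂ − p₀ = 0.012448.
Continuity correction 1/(2n) = 1/3366 = 0.000297.
Corrected numerator: |0.012448| − 0.000297 = 0.012151.
SE₀ = √(0.35·0.65/1683) = 0.011626.
z = +0.012151/0.011626 = 1.045.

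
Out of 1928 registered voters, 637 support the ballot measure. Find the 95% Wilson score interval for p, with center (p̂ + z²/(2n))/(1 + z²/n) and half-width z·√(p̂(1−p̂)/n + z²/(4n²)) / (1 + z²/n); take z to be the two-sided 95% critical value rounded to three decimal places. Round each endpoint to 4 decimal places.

Here p̂ = 637/1928 = 0.33039 and z = 1.960 (z² = 3.841600).
Denominator 1 + z²/n = 1 + 3.841600/1928 = 1.001993.
Center = (0.33039 + 0.000996)/1.001993 = 0.33073.
Radicand: p̂(1−p̂)/n + z²/(4n²) = 0.000114748 + 0.000000258 = 0.000115006.
Half-width = z·√(radicand)/denom = 1.960·0.010724/1.001993 = 0.02098.
CI: 0.33073 ± 0.02098 = (0.3098, 0.3517).

(0.3098, 0.3517)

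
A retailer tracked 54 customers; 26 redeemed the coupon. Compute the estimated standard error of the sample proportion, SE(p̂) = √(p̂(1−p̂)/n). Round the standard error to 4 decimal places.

SE = 0.0680

p̂ = 26/54 = 0.48148.
p̂(1−p̂) = 0.48148·0.51852 = 0.249657.
SE = √(0.249657/54) = 0.0680.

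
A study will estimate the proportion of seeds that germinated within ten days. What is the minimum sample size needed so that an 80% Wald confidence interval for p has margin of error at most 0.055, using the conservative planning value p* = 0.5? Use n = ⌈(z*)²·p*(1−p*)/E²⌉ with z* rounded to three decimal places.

n = 136

z* = 1.282 at the 80% level.
p*(1−p*) = 0.2500.
Required n before rounding: 1.643524 × 0.2500 / 0.055² = 135.828.
⌈135.828⌉ = 136.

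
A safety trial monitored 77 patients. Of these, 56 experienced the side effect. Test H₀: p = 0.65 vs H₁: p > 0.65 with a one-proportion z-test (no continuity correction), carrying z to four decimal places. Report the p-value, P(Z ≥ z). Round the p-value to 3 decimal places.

p̂ = 56/77 = 0.72727.
Null standard error: √(0.65·0.35/77) = √0.002954545 = 0.054356.
Test statistic (full precision, shown to 4 dp): z = (56/77 − 0.65)/SE₀ ≈ 1.4216.
From the standard normal, P(Z ≥ z) = 0.078.

p-value = 0.078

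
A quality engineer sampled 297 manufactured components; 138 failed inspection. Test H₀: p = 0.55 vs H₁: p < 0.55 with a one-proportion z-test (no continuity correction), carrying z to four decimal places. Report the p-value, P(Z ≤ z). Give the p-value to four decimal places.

With x = 138 successes in n = 297, p̂ = 0.46465.
Under H₀, SE = √(p₀(1−p₀)/n) = √(0.55·0.45/297) = √0.000833333 = 0.028868.
z = (p̂ − p₀)/SE = (138/297 − 0.55)/0.028868 ≈ -2.9567.
From the standard normal, P(Z ≤ z) = 0.0016.

p-value = 0.0016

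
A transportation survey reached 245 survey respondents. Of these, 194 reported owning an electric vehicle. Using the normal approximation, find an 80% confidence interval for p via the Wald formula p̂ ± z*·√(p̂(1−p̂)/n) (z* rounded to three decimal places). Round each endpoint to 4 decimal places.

The sample proportion is 194/245 = 0.79184.
SE = √(p̂(1−p̂)/n) = √(0.164831/245) = 0.025938.
The 80% critical value is z* = 1.282.
Margin of error: 1.282 × 0.025938 = 0.03325.
CI: 0.79184 ± 0.03325 = (0.7586, 0.8251).

(0.7586, 0.8251)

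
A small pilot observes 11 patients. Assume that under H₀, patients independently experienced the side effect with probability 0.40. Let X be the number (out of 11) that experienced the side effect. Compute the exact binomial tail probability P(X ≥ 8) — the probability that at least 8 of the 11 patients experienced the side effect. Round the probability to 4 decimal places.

P = 0.0293

X ~ Binomial(n=11, p=0.40).
P(X ≥ 8) = C(11,8)·0.40^8·0.60^3 + C(11,9)·0.40^9·0.60^2 + C(11,10)·0.40^10·0.60^1 + C(11,11)·0.40^11·0.60^0.
= 0.023357 + 0.005190 + 0.000692 + 0.000042 = 0.0293.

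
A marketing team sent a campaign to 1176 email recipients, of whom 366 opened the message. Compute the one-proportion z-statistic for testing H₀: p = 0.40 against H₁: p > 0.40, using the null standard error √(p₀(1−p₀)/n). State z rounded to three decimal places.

z = -6.214

The sample proportion is 366/1176 = 0.31122.
Under H₀, SE = √(p₀(1−p₀)/n) = √(0.40·0.60/1176) = √0.000204082 = 0.014286.
z = (0.31122 − 0.40)/0.014286 = -0.08878/0.014286 = -6.214.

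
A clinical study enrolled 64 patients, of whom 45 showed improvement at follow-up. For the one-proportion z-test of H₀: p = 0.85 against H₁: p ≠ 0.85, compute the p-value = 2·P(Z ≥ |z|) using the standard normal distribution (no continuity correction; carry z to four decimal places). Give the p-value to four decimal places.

p-value = 0.0010

The sample proportion is 45/64 = 0.70312.
SE₀ = √(0.85·0.15/64) = 0.044634.
Test statistic (full precision, shown to 4 dp): z = (45/64 − 0.85)/SE₀ ≈ -3.2907.
From the standard normal, 2·P(Z ≥ |z|) = 0.0010.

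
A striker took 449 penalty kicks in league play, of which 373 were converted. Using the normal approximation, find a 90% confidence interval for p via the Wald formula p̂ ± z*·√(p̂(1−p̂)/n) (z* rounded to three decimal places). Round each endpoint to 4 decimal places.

Sample proportion p̂ = 373/449 = 0.83073.
Standard error of p̂: √(0.140614/449) = √0.000313172 = 0.017697.
The 90% critical value is z* = 1.645.
Margin of error: 1.645 × 0.017697 = 0.02911.
So the interval runs from 0.8016 to 0.8598.

(0.8016, 0.8598)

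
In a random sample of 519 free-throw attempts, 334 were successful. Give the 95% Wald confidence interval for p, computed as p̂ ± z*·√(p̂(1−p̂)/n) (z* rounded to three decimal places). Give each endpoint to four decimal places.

Sample proportion p̂ = 334/519 = 0.64355.
SE(p̂) = √(0.64355·0.35645/519) = 0.021024.
The 95% critical value is z* = 1.960.
Margin of error: 1.960 × 0.021024 = 0.04121.
CI: 0.64355 ± 0.04121 = (0.6023, 0.6848).

(0.6023, 0.6848)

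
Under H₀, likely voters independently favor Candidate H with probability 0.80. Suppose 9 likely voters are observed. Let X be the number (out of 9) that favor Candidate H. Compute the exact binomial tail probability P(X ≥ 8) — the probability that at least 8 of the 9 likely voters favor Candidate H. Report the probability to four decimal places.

P = 0.4362

X ~ Binomial(n=9, p=0.80).
P(X ≥ 8) = C(9,8)·0.80^8·0.20^1 + C(9,9)·0.80^9·0.20^0.
= 0.301990 + 0.134218 = 0.4362.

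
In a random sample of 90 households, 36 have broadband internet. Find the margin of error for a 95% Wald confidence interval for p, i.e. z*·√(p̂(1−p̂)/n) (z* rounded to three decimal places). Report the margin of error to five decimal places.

ME = 0.10121

Sample proportion p̂ = 36/90 = 0.40000.
Standard error of p̂: √(0.240000/90) = √0.002666667 = 0.051640.
The 95% critical value is z* = 1.960.
ME = 1.960·0.051640 = 0.10121.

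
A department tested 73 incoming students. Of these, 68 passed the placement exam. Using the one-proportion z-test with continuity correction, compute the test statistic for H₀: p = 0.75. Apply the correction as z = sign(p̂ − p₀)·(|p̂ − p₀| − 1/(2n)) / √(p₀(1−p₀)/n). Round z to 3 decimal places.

p̂ = 68/73 = 0.93151. p̂ − p₀ = 0.181507.
Continuity correction 1/(2n) = 1/146 = 0.006849.
Corrected numerator: |0.181507| − 0.006849 = 0.174658.
Null standard error: √(0.75·0.25/73) = √0.002568493 = 0.050680.
z = (+)0.174658/0.050680 = 3.446.

z = 3.446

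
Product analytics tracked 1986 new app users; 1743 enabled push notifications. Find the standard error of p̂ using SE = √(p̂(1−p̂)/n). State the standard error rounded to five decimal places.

SE = 0.00735

p̂ = 1743/1986 = 0.87764.
p̂(1−p̂) = 0.87764·0.12236 = 0.107388.
SE = √(0.107388/1986) = 0.00735.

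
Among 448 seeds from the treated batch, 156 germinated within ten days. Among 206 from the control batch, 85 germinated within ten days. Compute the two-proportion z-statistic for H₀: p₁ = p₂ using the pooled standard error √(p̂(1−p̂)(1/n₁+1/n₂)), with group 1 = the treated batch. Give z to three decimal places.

z = -1.586

Sample proportions: p̂₁ = 156/448 = 0.34821 and p̂₂ = 85/206 = 0.41262.
Pooling: p̂ = 241/654 = 0.36850.
Pooled SE = √[0.2327082·0.00708651] ≈ 0.040609.
z = -0.06441/0.040609 = -1.586.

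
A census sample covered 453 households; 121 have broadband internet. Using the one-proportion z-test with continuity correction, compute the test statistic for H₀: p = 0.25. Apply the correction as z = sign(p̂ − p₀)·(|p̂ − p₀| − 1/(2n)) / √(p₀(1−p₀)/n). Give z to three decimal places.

p̂ = 121/453 = 0.26711. p̂ − p₀ = 0.017108.
Continuity correction 1/(2n) = 1/906 = 0.001104.
Corrected numerator: |0.017108| − 0.001104 = 0.016004.
Under H₀, SE = √(p₀(1−p₀)/n) = √(0.25·0.75/453) = √0.000413907 = 0.020345.
z = +0.016004/0.020345 = 0.787.

z = 0.787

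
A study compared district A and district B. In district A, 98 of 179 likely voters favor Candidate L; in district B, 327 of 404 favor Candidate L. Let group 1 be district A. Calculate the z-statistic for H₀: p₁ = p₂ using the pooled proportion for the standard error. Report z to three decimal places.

Sample proportions: p̂₁ = 98/179 = 0.54749 and p̂₂ = 327/404 = 0.80941.
Pooled p̂ = (98+327)/(179+404) = 425/583 = 0.72899.
SE = √[p̂(1−p̂)(1/n₁+1/n₂)] = √[0.72899·0.27101·(1/179+1/404)] ≈ 0.039909.
z = -0.26192/0.039909 = -6.563.

z = -6.563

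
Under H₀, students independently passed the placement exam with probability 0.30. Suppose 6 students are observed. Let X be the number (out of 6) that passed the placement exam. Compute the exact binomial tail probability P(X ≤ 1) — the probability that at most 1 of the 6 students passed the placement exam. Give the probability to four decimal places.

P = 0.4202

X is binomial with n = 6 and p = 0.30.
P(X ≤ 1) = C(6,0)·0.30^0·0.70^6 + C(6,1)·0.30^1·0.70^5.
= 0.117649 + 0.302526 = 0.4202.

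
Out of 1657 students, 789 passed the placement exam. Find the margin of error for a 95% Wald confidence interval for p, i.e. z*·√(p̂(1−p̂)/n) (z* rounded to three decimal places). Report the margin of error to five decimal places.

ME = 0.02405

p̂ = 789/1657 = 0.47616.
SE = √(p̂(1−p̂)/n) = √(0.249432/1657) = 0.012269.
z* = 1.960 at the 95% level.
ME = 1.960·0.012269 = 0.02405.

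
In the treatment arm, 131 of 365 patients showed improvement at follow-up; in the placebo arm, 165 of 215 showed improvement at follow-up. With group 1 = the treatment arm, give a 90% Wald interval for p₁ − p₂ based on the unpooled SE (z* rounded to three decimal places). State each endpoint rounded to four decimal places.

p̂₁ = 0.35890, p̂₂ = 0.76744, so the observed difference is -0.40854.
Unpooled SE = √(p̂₁(1−p̂₁)/n₁ + p̂₂(1−p̂₂)/n₂) = √(0.000630389 + 0.000830116) = 0.038217.
z* = 1.645 at the 90% level. Margin of error = 0.06287.
So the interval runs from -0.4714 to -0.3457.

(-0.4714, -0.3457)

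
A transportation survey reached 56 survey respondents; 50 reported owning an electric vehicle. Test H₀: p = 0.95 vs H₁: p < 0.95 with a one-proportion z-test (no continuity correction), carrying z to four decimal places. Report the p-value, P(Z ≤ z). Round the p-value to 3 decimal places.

p-value = 0.025

The sample proportion is 50/56 = 0.89286.
Under H₀, SE = √(p₀(1−p₀)/n) = √(0.95·0.05/56) = √0.000848214 = 0.029124.
Test statistic (full precision, shown to 4 dp): z = (50/56 − 0.95)/SE₀ ≈ -1.9620.
From the standard normal, P(Z ≤ z) = 0.025.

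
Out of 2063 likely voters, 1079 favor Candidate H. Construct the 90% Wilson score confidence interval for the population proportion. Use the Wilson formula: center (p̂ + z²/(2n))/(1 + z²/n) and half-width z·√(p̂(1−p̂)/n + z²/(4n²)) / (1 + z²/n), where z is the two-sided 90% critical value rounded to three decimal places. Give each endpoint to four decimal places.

(0.5049, 0.5411)

p̂ = 1079/2063 = 0.52302; z = 1.645, so z² = 2.706025.
Denominator 1 + z²/n = 1 + 2.706025/2063 = 1.001312.
Adjusted center: (0.52302 + z²/(2n))/1.001312 = 0.52299.
Radicand: p̂(1−p̂)/n + z²/(4n²) = 0.000120926 + 0.000000159 = 0.000121085.
Half-width = z·√(radicand)/denom = 1.645·0.011004/1.001312 = 0.01808.
So the interval runs from 0.5049 to 0.5411.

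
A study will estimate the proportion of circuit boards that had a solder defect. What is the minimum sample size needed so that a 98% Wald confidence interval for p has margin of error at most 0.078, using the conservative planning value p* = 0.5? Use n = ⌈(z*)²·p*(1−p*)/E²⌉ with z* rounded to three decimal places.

n = 223

The 98% critical value is z* = 2.326.
p*(1−p*) = 0.2500.
Required n before rounding: 5.410276 × 0.2500 / 0.078² = 222.316.
Rounding up, n = 223.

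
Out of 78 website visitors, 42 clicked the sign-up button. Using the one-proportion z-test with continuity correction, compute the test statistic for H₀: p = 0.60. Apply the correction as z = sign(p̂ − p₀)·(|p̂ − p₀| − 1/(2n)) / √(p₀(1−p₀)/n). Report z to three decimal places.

z = -0.994

The sample proportion is 42/78 = 0.53846. p̂ − p₀ = -0.061538.
Continuity correction 1/(2n) = 1/156 = 0.006410.
Corrected numerator: |-0.061538| − 0.006410 = 0.055128.
SE₀ = √(0.60·0.40/78) = 0.055470.
z = −0.055128/0.055470 = -0.994.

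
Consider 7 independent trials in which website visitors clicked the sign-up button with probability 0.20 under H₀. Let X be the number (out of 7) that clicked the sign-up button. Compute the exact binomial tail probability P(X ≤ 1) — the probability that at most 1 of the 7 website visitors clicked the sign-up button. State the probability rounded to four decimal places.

P = 0.5767

X ~ Binomial(n=7, p=0.20).
P(X ≤ 1) = C(7,0)·0.20^0·0.80^7 + C(7,1)·0.20^1·0.80^6.
= 0.209715 + 0.367002 = 0.5767.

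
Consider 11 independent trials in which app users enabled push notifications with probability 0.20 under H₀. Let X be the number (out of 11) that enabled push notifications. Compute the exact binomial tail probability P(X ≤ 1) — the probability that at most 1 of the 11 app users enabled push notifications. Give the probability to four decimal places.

X ~ Binomial(n=11, p=0.20).
P(X ≤ 1) = C(11,0)·0.20^0·0.80^11 + C(11,1)·0.20^1·0.80^10.
= 0.085899 + 0.236223 = 0.3221.

P = 0.3221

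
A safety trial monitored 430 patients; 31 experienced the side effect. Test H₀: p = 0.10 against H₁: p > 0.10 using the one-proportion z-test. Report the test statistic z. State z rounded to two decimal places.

p̂ = 31/430 = 0.07209.
Under H₀, SE = √(p₀(1−p₀)/n) = √(0.10·0.90/430) = √0.000209302 = 0.014467.
z = (0.07209 − 0.10)/0.014467 = -0.02791/0.014467 = -1.93.

z = -1.93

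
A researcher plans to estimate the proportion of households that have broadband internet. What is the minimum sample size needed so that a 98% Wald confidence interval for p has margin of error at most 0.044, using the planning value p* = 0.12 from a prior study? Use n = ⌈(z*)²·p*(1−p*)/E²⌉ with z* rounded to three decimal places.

n = 296

z* = 2.326 at the 98% level.
p*(1−p*) = 0.12·0.88 = 0.1056.
(z*)²·p*(1−p*)/E² = 5.410276·0.1056/0.001936 = 295.106.
⌈295.106⌉ = 296.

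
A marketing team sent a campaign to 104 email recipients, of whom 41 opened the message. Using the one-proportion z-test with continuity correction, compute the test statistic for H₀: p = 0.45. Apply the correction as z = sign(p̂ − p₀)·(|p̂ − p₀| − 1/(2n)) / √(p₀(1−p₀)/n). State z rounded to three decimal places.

z = -1.045

The sample proportion is 41/104 = 0.39423. p̂ − p₀ = -0.055769.
Continuity correction 1/(2n) = 1/208 = 0.004808.
Corrected numerator: |-0.055769| − 0.004808 = 0.050961.
Null standard error: √(0.45·0.55/104) = √0.002379808 = 0.048783.
z = (−)0.050961/0.048783 = -1.045.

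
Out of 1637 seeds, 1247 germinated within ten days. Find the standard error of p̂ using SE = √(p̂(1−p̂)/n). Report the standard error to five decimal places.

With x = 1247 successes in n = 1637, p̂ = 0.76176.
p̂(1−p̂) = 0.181482.
SE = √(0.181482/1637) = 0.01053.

SE = 0.01053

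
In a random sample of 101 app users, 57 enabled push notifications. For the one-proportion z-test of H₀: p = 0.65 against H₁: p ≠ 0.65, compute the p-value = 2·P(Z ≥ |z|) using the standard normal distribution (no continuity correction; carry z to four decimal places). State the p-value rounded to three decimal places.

The sample proportion is 57/101 = 0.56436.
Null standard error: √(0.65·0.35/101) = √0.002252475 = 0.047460.
Test statistic (full precision, shown to 4 dp): z = (57/101 − 0.65)/SE₀ ≈ -1.8045.
From the standard normal, 2·P(Z ≥ |z|) = 0.071.

p-value = 0.071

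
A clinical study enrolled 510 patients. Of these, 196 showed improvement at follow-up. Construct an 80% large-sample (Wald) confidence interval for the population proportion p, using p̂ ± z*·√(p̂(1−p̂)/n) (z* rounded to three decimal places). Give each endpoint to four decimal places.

(0.3567, 0.4119)

The sample proportion is 196/510 = 0.38431.
SE(p̂) = √(0.38431·0.61569/510) = 0.021540.
For 80% confidence, z* = 1.282.
Margin = 1.282·0.021540 = 0.02761.
So the interval runs from 0.3567 to 0.4119.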